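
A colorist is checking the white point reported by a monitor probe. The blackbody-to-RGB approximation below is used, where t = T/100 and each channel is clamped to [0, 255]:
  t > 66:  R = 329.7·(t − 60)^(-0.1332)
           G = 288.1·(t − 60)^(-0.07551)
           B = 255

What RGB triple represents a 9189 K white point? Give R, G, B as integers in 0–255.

t = 9189/100 = 91.89; the t > 66 branch applies.
R = 329.7·(91.89 − 60)^(-0.1332) = 329.7·31.89^(-0.1332) = 329.7·0.63054 = 207.889.
G = 288.1·(91.89 − 60)^(-0.07551) = 288.1·31.89^(-0.07551) = 288.1·0.76994 = 221.821.
B = 255 by definition for t > 66.
Rounded: (208, 222, 255).

R=208, G=222, B=255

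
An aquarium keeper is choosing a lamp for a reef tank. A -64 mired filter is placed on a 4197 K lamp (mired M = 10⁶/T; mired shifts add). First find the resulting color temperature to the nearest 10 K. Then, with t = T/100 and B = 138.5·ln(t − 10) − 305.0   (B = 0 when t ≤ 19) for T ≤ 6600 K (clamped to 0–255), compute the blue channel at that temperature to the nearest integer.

M_in = 10⁶/4197 = 238.27; M_out = 238.27 + (-64) = 174.27.
T_out = 10⁶/174.27 = 5738.4 K → 5740 K; t = 57.4.
B = 138.5·ln(57.4 − 10) − 305.0 = 138.5·ln 47.4 − 305.0 = 138.5·3.8586 − 305.0 = 229.419.
Rounded: 229.

229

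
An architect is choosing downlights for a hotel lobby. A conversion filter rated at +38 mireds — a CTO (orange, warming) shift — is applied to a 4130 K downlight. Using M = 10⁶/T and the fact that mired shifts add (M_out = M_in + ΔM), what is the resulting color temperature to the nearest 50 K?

M_in = 10⁶/4130 = 242.13 mireds.
M_out = 242.13 + (+38) = 280.13 mireds.
T_out = 10⁶/280.13 = 3569.8 K → 3550 K.

3550 K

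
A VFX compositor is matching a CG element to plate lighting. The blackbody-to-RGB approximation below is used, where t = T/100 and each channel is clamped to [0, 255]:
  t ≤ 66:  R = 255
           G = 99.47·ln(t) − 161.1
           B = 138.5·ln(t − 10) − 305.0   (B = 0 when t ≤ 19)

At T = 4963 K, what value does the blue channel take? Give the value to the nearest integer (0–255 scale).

t = 4963/100 = 49.63; the t ≤ 66 branch applies.
B = 138.5·ln(49.63 − 10) − 305.0 = 138.5·ln 39.63 − 305.0 = 138.5·3.6796 − 305.0 = 204.623.
Rounded: 205.

205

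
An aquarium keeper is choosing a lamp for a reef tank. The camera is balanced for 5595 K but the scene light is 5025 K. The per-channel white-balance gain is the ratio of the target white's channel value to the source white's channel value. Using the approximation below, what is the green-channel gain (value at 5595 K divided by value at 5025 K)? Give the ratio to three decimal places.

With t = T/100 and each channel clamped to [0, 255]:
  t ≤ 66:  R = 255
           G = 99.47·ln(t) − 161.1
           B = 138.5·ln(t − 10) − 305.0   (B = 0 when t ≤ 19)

1.047

At 5025 K (t = 50.25):
  G = 99.47·ln 50.25 − 161.1 = 99.47·3.9170 − 161.1 = 228.525.
At 5595 K (t = 55.95):
  G = 99.47·ln 55.95 − 161.1 = 99.47·4.0245 − 161.1 = 239.213.
Gain = 239.213 / 228.525 = 1.0468 → 1.047.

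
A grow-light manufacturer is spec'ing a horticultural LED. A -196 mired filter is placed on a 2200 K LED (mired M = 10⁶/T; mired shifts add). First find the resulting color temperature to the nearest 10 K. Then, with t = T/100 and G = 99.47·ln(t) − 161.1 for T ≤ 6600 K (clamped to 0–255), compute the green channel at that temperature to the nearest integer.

M_in = 10⁶/2200 = 454.55; M_out = 454.55 + (-196) = 258.55.
T_out = 10⁶/258.55 = 3867.8 K → 3870 K; t = 38.7.
G = 99.47·ln 38.7 − 161.1 = 99.47·3.6558 − 161.1 = 202.546.
Rounded: 203.

203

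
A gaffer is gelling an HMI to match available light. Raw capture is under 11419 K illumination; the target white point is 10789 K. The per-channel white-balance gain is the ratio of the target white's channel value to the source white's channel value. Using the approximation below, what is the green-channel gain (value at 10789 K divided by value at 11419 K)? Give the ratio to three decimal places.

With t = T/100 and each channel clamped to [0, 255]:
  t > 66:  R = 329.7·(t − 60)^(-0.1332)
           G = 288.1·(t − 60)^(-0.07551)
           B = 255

1.009

At 11419 K (t = 114.19):
  G = 288.1·(114.19 − 60)^(-0.07551) = 288.1·54.19^(-0.07551) = 288.1·0.73973 = 213.115.
At 10789 K (t = 107.89):
  G = 288.1·(107.89 − 60)^(-0.07551) = 288.1·47.89^(-0.07551) = 288.1·0.74666 = 215.114.
Gain = 215.114 / 213.115 = 1.0094 → 1.009.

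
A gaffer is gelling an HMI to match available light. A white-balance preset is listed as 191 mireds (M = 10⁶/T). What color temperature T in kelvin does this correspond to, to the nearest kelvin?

5236 K

T = 10⁶ / 191 = 5235.60 K → 5236 K.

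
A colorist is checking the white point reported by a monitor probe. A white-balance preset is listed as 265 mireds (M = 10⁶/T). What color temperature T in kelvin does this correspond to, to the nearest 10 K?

T = 10⁶ / 265 = 3773.58 K → 3770 K.

3770 K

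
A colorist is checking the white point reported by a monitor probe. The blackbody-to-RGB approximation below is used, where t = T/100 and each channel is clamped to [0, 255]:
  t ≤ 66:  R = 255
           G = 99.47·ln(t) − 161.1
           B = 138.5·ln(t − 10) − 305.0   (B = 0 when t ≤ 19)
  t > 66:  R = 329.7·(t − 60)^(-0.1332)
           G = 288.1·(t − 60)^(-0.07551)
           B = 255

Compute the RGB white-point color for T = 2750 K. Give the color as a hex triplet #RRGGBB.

t = 2750/100 = 27.5; the t ≤ 66 branch applies.
R = 255 by definition for t ≤ 66.
G = 99.47·ln 27.5 − 161.1 = 99.47·3.3142 − 161.1 = 168.562.
B = 138.5·ln(27.5 − 10) − 305.0 = 138.5·ln 17.5 − 305.0 = 138.5·2.8622 − 305.0 = 91.415.
Rounded: (255, 169, 91).
In hex: #FFA95B.

#FFA95B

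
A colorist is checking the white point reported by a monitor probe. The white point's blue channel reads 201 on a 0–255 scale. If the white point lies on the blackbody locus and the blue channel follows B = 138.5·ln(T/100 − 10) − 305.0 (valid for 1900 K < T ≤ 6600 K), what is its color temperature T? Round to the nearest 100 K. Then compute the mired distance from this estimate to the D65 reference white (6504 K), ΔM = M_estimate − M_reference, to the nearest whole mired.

+50 mireds

ln(t − 10) = (201 + 305.0) / 138.5 = 3.6534.
t − 10 = e^3.6534 = 38.607, so t = 48.607.
T = 100·t = 4861 K → 4900 K to the nearest 100 K.
M_estimate = 10⁶/4900 = 204.08; M_reference = 10⁶/6504 = 153.75.
ΔM = 204.08 − 153.75 = 50.33 → +50 mireds.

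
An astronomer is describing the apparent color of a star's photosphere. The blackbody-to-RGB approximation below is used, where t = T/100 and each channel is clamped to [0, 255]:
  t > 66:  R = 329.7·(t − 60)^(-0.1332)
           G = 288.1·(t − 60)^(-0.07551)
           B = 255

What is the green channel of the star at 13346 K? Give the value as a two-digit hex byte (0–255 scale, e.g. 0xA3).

t = 13346/100 = 133.46; the t > 66 branch applies.
G = 288.1·(133.46 − 60)^(-0.07551) = 288.1·73.46^(-0.07551) = 288.1·0.72293 = 208.275.
Rounded: 208; in hex, 0xD0.

0xD0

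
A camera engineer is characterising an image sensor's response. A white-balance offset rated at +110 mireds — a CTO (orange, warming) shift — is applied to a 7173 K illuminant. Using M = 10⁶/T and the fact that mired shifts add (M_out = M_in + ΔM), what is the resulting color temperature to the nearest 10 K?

M_in = 10⁶/7173 = 139.41 mireds.
M_out = 139.41 + (+110) = 249.41 mireds.
T_out = 10⁶/249.41 = 4009.4 K → 4010 K.

4010 K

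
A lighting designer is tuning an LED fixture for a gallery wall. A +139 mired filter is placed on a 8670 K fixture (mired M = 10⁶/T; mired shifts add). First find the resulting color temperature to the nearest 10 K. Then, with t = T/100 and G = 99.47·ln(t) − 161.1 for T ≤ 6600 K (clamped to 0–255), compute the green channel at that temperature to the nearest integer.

204

M_in = 10⁶/8670 = 115.34; M_out = 115.34 + (+139) = 254.34.
T_out = 10⁶/254.34 = 3931.7 K → 3930 K; t = 39.3.
G = 99.47·ln 39.3 − 161.1 = 99.47·3.6712 − 161.1 = 204.077.
Rounded: 204.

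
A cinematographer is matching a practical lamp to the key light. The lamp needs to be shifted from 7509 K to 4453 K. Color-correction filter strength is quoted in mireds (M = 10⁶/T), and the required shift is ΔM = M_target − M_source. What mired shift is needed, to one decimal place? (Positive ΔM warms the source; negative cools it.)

M_source = 10⁶/7509 = 133.174; M_target = 10⁶/4453 = 224.568.
ΔM = 224.568 − 133.174 = 91.394 → +91.4 mireds, a warming shift.

+91.4 mireds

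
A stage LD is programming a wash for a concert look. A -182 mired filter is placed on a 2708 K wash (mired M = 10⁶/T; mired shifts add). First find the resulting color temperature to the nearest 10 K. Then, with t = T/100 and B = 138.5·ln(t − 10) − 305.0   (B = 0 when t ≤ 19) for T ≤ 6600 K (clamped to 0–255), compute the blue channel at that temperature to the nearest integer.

217

M_in = 10⁶/2708 = 369.28; M_out = 369.28 + (-182) = 187.28.
T_out = 10⁶/187.28 = 5339.7 K → 5340 K; t = 53.4.
B = 138.5·ln(53.4 − 10) − 305.0 = 138.5·ln 43.4 − 305.0 = 138.5·3.7705 − 305.0 = 217.209.
Rounded: 217.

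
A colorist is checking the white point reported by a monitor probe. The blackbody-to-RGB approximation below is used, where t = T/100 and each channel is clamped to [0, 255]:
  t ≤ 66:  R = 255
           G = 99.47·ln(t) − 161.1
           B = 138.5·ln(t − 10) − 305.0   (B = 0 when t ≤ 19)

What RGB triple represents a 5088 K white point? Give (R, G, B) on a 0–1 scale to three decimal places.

(1.000, 0.901, 0.819)

t = 5088/100 = 50.88; the t ≤ 66 branch applies.
R = 255 by definition for t ≤ 66.
G = 99.47·ln 50.88 − 161.1 = 99.47·3.9295 − 161.1 = 229.764.
B = 138.5·ln(50.88 − 10) − 305.0 = 138.5·ln 40.88 − 305.0 = 138.5·3.7106 − 305.0 = 208.924.
Dividing each by 255: (1.0000, 0.9010, 0.8193) → (1.000, 0.901, 0.819).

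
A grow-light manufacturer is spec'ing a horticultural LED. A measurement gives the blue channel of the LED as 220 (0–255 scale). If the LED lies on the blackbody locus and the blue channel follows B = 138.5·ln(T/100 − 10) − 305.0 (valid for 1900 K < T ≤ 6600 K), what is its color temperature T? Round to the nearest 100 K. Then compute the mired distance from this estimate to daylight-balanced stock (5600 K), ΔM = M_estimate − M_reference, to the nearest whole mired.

+7 mireds

ln(t − 10) = (220 + 305.0) / 138.5 = 3.7906.
t − 10 = e^3.7906 = 44.284, so t = 54.284.
T = 100·t = 5428 K → 5400 K to the nearest 100 K.
M_estimate = 10⁶/5400 = 185.19; M_reference = 10⁶/5600 = 178.57.
ΔM = 185.19 − 178.57 = 6.61 → +7 mireds.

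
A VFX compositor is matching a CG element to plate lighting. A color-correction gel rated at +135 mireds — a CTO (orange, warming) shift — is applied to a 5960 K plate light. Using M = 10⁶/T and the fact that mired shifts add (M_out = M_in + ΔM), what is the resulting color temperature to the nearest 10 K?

M_in = 10⁶/5960 = 167.79 mireds.
M_out = 167.79 + (+135) = 302.79 mireds.
T_out = 10⁶/302.79 = 3302.7 K → 3300 K.

3300 K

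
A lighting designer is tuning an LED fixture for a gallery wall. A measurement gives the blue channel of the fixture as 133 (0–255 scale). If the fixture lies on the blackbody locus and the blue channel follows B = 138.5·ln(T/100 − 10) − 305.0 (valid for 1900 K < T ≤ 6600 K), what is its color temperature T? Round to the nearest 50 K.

3350 K

ln(t − 10) = (133 + 305.0) / 138.5 = 3.1625.
t − 10 = e^3.1625 = 23.629, so t = 33.629.
T = 100·t = 3363 K → 3350 K to the nearest 50 K.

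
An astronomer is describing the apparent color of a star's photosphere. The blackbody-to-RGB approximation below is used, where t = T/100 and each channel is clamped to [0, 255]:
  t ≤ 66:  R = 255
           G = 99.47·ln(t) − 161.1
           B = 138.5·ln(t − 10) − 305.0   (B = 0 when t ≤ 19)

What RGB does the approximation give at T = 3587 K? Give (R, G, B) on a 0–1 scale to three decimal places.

(1.000, 0.765, 0.571)

t = 3587/100 = 35.87; the t ≤ 66 branch applies.
R = 255 by definition for t ≤ 66.
G = 99.47·ln 35.87 − 161.1 = 99.47·3.5799 − 161.1 = 194.993.
B = 138.5·ln(35.87 − 10) − 305.0 = 138.5·ln 25.87 − 305.0 = 138.5·3.2531 − 305.0 = 145.552.
Dividing each by 255: (1.0000, 0.7647, 0.5708) → (1.000, 0.765, 0.571).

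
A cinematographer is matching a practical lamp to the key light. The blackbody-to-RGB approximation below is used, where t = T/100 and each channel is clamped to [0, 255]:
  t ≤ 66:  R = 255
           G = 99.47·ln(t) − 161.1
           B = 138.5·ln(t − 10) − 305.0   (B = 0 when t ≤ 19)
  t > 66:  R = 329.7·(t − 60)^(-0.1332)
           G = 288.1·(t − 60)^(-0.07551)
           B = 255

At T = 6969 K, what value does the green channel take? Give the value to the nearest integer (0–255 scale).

243

t = 6969/100 = 69.69; the t > 66 branch applies.
G = 288.1·(69.69 − 60)^(-0.07551) = 288.1·9.69^(-0.07551) = 288.1·0.84241 = 242.698.
Rounded: 243.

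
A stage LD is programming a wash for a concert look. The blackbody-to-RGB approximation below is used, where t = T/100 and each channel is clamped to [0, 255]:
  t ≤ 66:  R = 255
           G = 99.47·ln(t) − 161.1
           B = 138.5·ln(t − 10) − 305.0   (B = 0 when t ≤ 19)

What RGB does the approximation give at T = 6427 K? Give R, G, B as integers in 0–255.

R=255, G=253, B=248

t = 6427/100 = 64.27; the t ≤ 66 branch applies.
R = 255 by definition for t ≤ 66.
G = 99.47·ln 64.27 − 161.1 = 99.47·4.1631 − 161.1 = 253.003.
B = 138.5·ln(64.27 − 10) − 305.0 = 138.5·ln 54.27 − 305.0 = 138.5·3.9940 − 305.0 = 248.165.
Rounded: (255, 253, 248).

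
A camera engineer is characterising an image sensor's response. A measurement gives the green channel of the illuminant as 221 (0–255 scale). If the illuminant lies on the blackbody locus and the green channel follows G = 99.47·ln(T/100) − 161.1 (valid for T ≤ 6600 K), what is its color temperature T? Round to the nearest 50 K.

ln t = (221 + 161.1) / 99.47 = 3.8414.
t = e^3.8414 = 46.589.
T = 100·t = 4659 K → 4650 K to the nearest 50 K.

4650 K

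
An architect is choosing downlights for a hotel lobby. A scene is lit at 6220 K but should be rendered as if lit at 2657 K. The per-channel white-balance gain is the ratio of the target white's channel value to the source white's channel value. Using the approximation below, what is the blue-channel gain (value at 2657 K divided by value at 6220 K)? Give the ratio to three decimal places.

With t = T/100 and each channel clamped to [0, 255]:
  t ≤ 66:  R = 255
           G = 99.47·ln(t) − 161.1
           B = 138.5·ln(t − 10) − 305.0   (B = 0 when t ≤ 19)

0.345

At 6220 K (t = 62.2):
  B = 138.5·ln(62.2 − 10) − 305.0 = 138.5·ln 52.2 − 305.0 = 138.5·3.9551 − 305.0 = 242.779.
At 2657 K (t = 26.57):
  B = 138.5·ln(26.57 − 10) − 305.0 = 138.5·ln 16.57 − 305.0 = 138.5·2.8076 − 305.0 = 83.852.
Gain = 83.852 / 242.779 = 0.3454 → 0.345.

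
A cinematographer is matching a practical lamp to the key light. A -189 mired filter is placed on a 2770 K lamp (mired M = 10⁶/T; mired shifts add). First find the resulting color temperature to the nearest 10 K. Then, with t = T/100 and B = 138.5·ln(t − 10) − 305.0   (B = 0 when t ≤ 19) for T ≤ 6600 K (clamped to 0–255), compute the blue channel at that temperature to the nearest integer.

M_in = 10⁶/2770 = 361.01; M_out = 361.01 + (-189) = 172.01.
T_out = 10⁶/172.01 = 5813.6 K → 5810 K; t = 58.1.
B = 138.5·ln(58.1 − 10) − 305.0 = 138.5·ln 48.1 − 305.0 = 138.5·3.8733 − 305.0 = 231.450.
Rounded: 231.

231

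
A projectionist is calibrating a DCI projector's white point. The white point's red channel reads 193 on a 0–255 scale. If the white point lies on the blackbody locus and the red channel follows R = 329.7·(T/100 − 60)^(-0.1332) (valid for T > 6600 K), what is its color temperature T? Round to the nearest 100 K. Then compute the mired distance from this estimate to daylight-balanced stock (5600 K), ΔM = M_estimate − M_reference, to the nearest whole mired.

-92 mireds

(t − 60)^(-0.1332) = 193/329.7 = 0.58538.
t − 60 = 0.58538^(1/-0.1332) = 0.58538^(-7.508) = 55.713, so t = 115.713.
T = 100·t = 11571 K → 11600 K to the nearest 100 K.
M_estimate = 10⁶/11600 = 86.21; M_reference = 10⁶/5600 = 178.57.
ΔM = 86.21 − 178.57 = -92.36 → -92 mireds.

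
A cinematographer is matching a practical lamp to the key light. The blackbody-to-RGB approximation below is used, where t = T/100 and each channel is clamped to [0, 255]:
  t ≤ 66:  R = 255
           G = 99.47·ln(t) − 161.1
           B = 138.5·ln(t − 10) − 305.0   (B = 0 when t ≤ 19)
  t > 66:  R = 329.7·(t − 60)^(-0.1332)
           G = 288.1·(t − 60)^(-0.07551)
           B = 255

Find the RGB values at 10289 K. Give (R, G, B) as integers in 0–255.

(200, 217, 255)

t = 10289/100 = 102.89; the t > 66 branch applies.
R = 329.7·(102.89 − 60)^(-0.1332) = 329.7·42.89^(-0.1332) = 329.7·0.60614 = 199.843.
G = 288.1·(102.89 − 60)^(-0.07551) = 288.1·42.89^(-0.07551) = 288.1·0.75291 = 216.912.
B = 255 by definition for t > 66.
Rounded: (200, 217, 255).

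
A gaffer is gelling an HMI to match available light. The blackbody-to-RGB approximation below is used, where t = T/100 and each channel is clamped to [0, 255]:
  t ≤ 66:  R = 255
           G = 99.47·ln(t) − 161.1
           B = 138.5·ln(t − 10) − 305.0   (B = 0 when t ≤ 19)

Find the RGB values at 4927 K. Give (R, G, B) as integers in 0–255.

(255, 227, 203)

t = 4927/100 = 49.27; the t ≤ 66 branch applies.
R = 255 by definition for t ≤ 66.
G = 99.47·ln 49.27 − 161.1 = 99.47·3.8973 − 161.1 = 226.566.
B = 138.5·ln(49.27 − 10) − 305.0 = 138.5·ln 39.27 − 305.0 = 138.5·3.6705 − 305.0 = 203.359.
Rounded: (255, 227, 203).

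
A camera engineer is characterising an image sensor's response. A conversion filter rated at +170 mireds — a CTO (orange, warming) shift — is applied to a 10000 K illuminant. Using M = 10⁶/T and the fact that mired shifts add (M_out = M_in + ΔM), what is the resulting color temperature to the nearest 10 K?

M_in = 10⁶/10000 = 100.00 mireds.
M_out = 100.00 + (+170) = 270.00 mireds.
T_out = 10⁶/270.00 = 3703.7 K → 3700 K.

3700 K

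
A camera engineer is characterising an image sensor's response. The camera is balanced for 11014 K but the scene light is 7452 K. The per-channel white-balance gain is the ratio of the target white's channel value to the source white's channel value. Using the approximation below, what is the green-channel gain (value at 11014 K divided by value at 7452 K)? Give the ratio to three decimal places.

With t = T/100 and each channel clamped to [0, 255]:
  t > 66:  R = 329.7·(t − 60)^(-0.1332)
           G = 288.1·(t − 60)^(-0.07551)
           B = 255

At 7452 K (t = 74.52):
  G = 288.1·(74.52 − 60)^(-0.07551) = 288.1·14.52^(-0.07551) = 288.1·0.81707 = 235.398.
At 11014 K (t = 110.14):
  G = 288.1·(110.14 − 60)^(-0.07551) = 288.1·50.14^(-0.07551) = 288.1·0.74408 = 214.369.
Gain = 214.369 / 235.398 = 0.9107 → 0.911.

0.911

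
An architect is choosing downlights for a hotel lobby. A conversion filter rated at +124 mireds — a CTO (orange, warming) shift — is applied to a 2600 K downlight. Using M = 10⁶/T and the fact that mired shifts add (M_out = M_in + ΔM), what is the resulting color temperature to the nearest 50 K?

1950 K

M_in = 10⁶/2600 = 384.62 mireds.
M_out = 384.62 + (+124) = 508.62 mireds.
T_out = 10⁶/508.62 = 1966.1 K → 1950 K.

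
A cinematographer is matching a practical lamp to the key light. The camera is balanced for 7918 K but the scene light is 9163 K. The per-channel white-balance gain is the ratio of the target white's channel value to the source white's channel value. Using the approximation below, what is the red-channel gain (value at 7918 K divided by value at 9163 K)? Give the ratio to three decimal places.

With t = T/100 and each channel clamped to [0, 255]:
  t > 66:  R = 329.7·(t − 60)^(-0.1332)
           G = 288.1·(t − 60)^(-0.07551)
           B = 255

1.069

At 9163 K (t = 91.63):
  R = 329.7·(91.63 − 60)^(-0.1332) = 329.7·31.63^(-0.1332) = 329.7·0.63123 = 208.116.
At 7918 K (t = 79.18):
  R = 329.7·(79.18 − 60)^(-0.1332) = 329.7·19.18^(-0.1332) = 329.7·0.67472 = 222.456.
Gain = 222.456 / 208.116 = 1.0689 → 1.069.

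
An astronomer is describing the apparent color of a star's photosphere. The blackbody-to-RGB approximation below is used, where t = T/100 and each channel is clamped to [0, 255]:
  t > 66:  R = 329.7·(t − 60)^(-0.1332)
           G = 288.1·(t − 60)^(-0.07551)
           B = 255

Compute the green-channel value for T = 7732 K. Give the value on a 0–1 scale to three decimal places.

0.911

t = 7732/100 = 77.32; the t > 66 branch applies.
G = 288.1·(77.32 − 60)^(-0.07551) = 288.1·17.32^(-0.07551) = 288.1·0.80626 = 232.285.
On a 0–1 scale: 232.285/255 = 0.9109 → 0.911.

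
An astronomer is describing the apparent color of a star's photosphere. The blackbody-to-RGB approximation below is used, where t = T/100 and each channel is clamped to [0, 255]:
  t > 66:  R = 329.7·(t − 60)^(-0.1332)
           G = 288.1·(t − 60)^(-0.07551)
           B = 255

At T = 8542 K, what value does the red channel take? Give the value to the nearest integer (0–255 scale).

214

t = 8542/100 = 85.42; the t > 66 branch applies.
R = 329.7·(85.42 − 60)^(-0.1332) = 329.7·25.42^(-0.1332) = 329.7·0.64988 = 214.264.
Rounded: 214.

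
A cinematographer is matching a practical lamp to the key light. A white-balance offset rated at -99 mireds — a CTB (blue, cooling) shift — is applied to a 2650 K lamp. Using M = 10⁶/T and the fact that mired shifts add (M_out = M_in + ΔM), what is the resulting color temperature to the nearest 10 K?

3590 K

M_in = 10⁶/2650 = 377.36 mireds.
M_out = 377.36 + (-99) = 278.36 mireds.
T_out = 10⁶/278.36 = 3592.5 K → 3590 K.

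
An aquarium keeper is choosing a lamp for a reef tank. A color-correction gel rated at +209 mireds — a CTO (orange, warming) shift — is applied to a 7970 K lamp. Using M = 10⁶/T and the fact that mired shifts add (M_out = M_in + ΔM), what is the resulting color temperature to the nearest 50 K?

M_in = 10⁶/7970 = 125.47 mireds.
M_out = 125.47 + (+209) = 334.47 mireds.
T_out = 10⁶/334.47 = 2989.8 K → 3000 K.

3000 K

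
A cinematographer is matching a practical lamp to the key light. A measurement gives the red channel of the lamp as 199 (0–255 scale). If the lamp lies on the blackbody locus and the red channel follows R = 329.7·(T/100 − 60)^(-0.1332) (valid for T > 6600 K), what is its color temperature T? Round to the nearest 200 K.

10400 K

(t − 60)^(-0.1332) = 199/329.7 = 0.60358.
t − 60 = 0.60358^(1/-0.1332) = 0.60358^(-7.508) = 44.273, so t = 104.273.
T = 100·t = 10427 K → 10400 K to the nearest 200 K.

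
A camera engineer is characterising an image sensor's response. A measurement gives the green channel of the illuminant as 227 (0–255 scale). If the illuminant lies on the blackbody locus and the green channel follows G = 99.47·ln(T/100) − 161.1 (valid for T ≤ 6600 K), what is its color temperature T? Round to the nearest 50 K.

ln t = (227 + 161.1) / 99.47 = 3.9017.
t = e^3.9017 = 49.485.
T = 100·t = 4949 K → 4950 K to the nearest 50 K.

4950 K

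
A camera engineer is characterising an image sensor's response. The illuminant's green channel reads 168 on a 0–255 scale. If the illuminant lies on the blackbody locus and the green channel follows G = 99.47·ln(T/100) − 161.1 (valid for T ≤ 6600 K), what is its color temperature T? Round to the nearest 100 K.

2700 K

ln t = (168 + 161.1) / 99.47 = 3.3085.
t = e^3.3085 = 27.345.
T = 100·t = 2735 K → 2700 K to the nearest 100 K.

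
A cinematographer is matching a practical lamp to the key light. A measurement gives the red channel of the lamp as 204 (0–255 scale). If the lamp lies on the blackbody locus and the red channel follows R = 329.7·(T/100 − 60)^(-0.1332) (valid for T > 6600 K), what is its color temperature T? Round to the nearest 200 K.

(t − 60)^(-0.1332) = 204/329.7 = 0.61874.
t − 60 = 0.61874^(1/-0.1332) = 0.61874^(-7.508) = 36.748, so t = 96.748.
T = 100·t = 9675 K → 9600 K to the nearest 200 K.

9600 K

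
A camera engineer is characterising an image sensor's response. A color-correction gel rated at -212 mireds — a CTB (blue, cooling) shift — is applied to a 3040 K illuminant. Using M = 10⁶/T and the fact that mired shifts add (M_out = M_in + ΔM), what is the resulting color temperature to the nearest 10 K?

8550 K

M_in = 10⁶/3040 = 328.95 mireds.
M_out = 328.95 + (-212) = 116.95 mireds.
T_out = 10⁶/116.95 = 8550.9 K → 8550 K.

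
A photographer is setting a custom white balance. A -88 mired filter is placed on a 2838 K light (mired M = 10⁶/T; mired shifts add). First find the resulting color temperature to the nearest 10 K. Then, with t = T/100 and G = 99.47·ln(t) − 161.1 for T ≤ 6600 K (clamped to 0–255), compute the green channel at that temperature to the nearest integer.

200

M_in = 10⁶/2838 = 352.36; M_out = 352.36 + (-88) = 264.36.
T_out = 10⁶/264.36 = 3782.7 K → 3780 K; t = 37.8.
G = 99.47·ln 37.8 − 161.1 = 99.47·3.6323 − 161.1 = 200.206.
Rounded: 200.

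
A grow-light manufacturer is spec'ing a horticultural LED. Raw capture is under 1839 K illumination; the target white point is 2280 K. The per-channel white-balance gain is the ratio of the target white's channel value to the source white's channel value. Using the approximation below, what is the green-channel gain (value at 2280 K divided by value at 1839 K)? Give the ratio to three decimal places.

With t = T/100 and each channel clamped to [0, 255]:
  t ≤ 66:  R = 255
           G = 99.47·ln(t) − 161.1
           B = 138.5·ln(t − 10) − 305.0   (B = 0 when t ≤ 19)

At 1839 K (t = 18.39):
  G = 99.47·ln 18.39 − 161.1 = 99.47·2.9118 − 161.1 = 128.537.
At 2280 K (t = 22.8):
  G = 99.47·ln 22.8 − 161.1 = 99.47·3.1268 − 161.1 = 149.919.
Gain = 149.919 / 128.537 = 1.1663 → 1.166.

1.166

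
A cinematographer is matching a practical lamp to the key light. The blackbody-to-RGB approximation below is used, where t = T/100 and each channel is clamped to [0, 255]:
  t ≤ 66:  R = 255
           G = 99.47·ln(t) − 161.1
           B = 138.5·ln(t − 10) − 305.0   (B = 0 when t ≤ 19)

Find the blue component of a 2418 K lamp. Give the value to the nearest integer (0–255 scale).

62

t = 2418/100 = 24.18; the t ≤ 66 branch applies.
B = 138.5·ln(24.18 − 10) − 305.0 = 138.5·ln 14.18 − 305.0 = 138.5·2.6518 − 305.0 = 62.279.
Rounded: 62.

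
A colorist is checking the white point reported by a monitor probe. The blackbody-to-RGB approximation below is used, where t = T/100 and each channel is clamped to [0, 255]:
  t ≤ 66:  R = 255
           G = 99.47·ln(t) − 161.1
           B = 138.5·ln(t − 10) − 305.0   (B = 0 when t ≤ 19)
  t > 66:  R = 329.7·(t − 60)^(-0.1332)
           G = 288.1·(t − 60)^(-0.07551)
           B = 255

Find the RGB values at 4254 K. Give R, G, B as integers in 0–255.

t = 4254/100 = 42.54; the t ≤ 66 branch applies.
R = 255 by definition for t ≤ 66.
G = 99.47·ln 42.54 − 161.1 = 99.47·3.7504 − 161.1 = 211.957.
B = 138.5·ln(42.54 − 10) − 305.0 = 138.5·ln 32.54 − 305.0 = 138.5·3.4825 − 305.0 = 177.322.
Rounded: (255, 212, 177).

R=255, G=212, B=177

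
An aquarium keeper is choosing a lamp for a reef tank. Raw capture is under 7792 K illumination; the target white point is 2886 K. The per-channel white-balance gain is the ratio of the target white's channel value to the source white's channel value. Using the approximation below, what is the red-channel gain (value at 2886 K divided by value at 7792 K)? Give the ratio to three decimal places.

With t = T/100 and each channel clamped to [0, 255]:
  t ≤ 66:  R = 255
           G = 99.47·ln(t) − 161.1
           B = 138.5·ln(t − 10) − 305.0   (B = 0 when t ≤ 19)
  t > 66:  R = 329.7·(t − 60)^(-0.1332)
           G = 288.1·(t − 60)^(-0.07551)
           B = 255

1.136

At 7792 K (t = 77.92):
  R = 329.7·(77.92 − 60)^(-0.1332) = 329.7·17.92^(-0.1332) = 329.7·0.68086 = 224.478.
At 2886 K (t = 28.86):
  R = 255 by definition for t ≤ 66.
Gain = 255.000 / 224.478 = 1.1360 → 1.136.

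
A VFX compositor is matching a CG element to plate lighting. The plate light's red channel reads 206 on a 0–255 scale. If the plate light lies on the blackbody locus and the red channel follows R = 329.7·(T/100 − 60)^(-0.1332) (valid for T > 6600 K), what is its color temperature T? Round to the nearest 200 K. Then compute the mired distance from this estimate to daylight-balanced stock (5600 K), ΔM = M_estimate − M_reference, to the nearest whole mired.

(t − 60)^(-0.1332) = 206/329.7 = 0.62481.
t − 60 = 0.62481^(1/-0.1332) = 0.62481^(-7.508) = 34.152, so t = 94.152.
T = 100·t = 9415 K → 9400 K to the nearest 200 K.
M_estimate = 10⁶/9400 = 106.38; M_reference = 10⁶/5600 = 178.57.
ΔM = 106.38 − 178.57 = -72.19 → -72 mireds.

-72 mireds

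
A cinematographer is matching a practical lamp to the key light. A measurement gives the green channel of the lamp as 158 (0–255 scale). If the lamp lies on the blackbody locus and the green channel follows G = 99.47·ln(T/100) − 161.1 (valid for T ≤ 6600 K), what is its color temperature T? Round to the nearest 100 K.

ln t = (158 + 161.1) / 99.47 = 3.2080.
t = e^3.2080 = 24.730.
T = 100·t = 2473 K → 2500 K to the nearest 100 K.

2500 K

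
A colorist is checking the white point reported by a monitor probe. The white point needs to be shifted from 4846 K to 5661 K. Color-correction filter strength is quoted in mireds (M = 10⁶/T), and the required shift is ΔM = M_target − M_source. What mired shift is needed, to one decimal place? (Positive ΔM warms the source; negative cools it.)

-29.7 mireds

M_source = 10⁶/4846 = 206.356; M_target = 10⁶/5661 = 176.647.
ΔM = 176.647 − 206.356 = -29.709 → -29.7 mireds, a cooling shift.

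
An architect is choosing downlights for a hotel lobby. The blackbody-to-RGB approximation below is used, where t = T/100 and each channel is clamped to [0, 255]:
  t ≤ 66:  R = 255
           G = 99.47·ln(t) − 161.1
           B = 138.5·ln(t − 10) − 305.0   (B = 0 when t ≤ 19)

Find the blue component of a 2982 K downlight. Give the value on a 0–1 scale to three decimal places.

0.426

t = 2982/100 = 29.82; the t ≤ 66 branch applies.
B = 138.5·ln(29.82 − 10) − 305.0 = 138.5·ln 19.82 − 305.0 = 138.5·2.9867 − 305.0 = 108.657.
On a 0–1 scale: 108.657/255 = 0.4261 → 0.426.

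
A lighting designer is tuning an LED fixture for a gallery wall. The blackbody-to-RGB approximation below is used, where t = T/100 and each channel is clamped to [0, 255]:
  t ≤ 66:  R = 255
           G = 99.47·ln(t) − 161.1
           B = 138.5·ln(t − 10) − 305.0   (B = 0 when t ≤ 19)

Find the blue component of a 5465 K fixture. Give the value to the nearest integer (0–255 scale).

t = 5465/100 = 54.65; the t ≤ 66 branch applies.
B = 138.5·ln(54.65 − 10) − 305.0 = 138.5·ln 44.65 − 305.0 = 138.5·3.7989 − 305.0 = 221.141.
Rounded: 221.

221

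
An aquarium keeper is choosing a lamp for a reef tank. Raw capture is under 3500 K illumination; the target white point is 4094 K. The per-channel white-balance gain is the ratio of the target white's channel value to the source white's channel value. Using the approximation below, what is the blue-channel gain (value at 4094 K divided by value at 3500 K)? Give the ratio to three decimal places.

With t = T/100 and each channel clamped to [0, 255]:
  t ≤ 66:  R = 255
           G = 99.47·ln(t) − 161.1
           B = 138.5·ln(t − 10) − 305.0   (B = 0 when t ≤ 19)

At 3500 K (t = 35):
  B = 138.5·ln(35 − 10) − 305.0 = 138.5·ln 25 − 305.0 = 138.5·3.2189 − 305.0 = 140.814.
At 4094 K (t = 40.94):
  B = 138.5·ln(40.94 − 10) − 305.0 = 138.5·ln 30.94 − 305.0 = 138.5·3.4320 − 305.0 = 170.339.
Gain = 170.339 / 140.814 = 1.2097 → 1.210.

1.210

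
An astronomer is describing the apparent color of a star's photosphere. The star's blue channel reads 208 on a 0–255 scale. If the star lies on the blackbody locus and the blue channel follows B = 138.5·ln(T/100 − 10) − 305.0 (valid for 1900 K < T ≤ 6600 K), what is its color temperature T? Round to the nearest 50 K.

ln(t − 10) = (208 + 305.0) / 138.5 = 3.7040.
t − 10 = e^3.7040 = 40.608, so t = 50.608.
T = 100·t = 5061 K → 5050 K to the nearest 50 K.

5050 K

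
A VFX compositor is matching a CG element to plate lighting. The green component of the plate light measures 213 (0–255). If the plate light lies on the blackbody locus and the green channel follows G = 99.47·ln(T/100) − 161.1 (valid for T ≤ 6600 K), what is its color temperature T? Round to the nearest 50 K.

ln t = (213 + 161.1) / 99.47 = 3.7609.
t = e^3.7609 = 42.989.
T = 100·t = 4299 K → 4300 K to the nearest 50 K.

4300 K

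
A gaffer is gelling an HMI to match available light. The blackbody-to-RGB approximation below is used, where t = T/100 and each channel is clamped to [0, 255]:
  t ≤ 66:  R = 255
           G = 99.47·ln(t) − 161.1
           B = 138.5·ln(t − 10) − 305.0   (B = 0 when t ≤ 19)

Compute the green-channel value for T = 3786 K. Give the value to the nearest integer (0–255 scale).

200

t = 3786/100 = 37.86; the t ≤ 66 branch applies.
G = 99.47·ln 37.86 − 161.1 = 99.47·3.6339 − 161.1 = 200.364.
Rounded: 200.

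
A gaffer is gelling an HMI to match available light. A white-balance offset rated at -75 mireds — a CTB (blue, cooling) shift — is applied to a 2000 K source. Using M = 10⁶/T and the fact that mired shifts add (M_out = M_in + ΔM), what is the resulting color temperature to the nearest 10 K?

2350 K

M_in = 10⁶/2000 = 500.00 mireds.
M_out = 500.00 + (-75) = 425.00 mireds.
T_out = 10⁶/425.00 = 2352.9 K → 2350 K.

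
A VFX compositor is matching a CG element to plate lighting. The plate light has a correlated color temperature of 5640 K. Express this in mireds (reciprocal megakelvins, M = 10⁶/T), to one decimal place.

177.3 mireds

M = 10⁶ / 5640 = 177.305 → 177.3 mireds.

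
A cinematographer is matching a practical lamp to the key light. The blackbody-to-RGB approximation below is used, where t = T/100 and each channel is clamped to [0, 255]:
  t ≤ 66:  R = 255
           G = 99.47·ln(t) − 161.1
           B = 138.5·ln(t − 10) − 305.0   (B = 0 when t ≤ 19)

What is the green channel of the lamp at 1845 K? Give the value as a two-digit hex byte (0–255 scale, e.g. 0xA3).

0x81

t = 1845/100 = 18.45; the t ≤ 66 branch applies.
G = 99.47·ln 18.45 − 161.1 = 99.47·2.9151 − 161.1 = 128.861.
Rounded: 129; in hex, 0x81.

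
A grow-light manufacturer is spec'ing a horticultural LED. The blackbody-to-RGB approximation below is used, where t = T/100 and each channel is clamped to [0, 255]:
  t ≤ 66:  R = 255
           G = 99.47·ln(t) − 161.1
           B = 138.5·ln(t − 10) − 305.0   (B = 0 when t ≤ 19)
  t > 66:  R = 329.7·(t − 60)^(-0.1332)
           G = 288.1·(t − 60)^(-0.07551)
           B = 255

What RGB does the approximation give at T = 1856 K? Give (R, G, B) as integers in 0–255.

t = 1856/100 = 18.56; the t ≤ 66 branch applies.
R = 255 by definition for t ≤ 66.
G = 99.47·ln 18.56 − 161.1 = 99.47·2.9210 − 161.1 = 129.453.
t = 18.56 ≤ 19, so B = 0.
Rounded: (255, 129, 0).

(255, 129, 0)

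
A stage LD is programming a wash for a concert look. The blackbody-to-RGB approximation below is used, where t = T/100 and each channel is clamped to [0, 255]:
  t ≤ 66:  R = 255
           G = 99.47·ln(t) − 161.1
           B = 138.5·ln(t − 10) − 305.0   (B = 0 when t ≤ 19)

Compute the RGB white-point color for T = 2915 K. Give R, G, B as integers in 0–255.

R=255, G=174, B=104

t = 2915/100 = 29.15; the t ≤ 66 branch applies.
R = 255 by definition for t ≤ 66.
G = 99.47·ln 29.15 − 161.1 = 99.47·3.3725 − 161.1 = 174.358.
B = 138.5·ln(29.15 − 10) − 305.0 = 138.5·ln 19.15 − 305.0 = 138.5·2.9523 − 305.0 = 103.894.
Rounded: (255, 174, 104).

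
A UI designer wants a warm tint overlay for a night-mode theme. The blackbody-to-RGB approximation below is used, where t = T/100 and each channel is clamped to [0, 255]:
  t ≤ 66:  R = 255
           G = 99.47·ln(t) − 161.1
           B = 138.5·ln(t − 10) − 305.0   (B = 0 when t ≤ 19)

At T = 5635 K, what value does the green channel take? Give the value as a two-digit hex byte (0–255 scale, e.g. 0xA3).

t = 5635/100 = 56.35; the t ≤ 66 branch applies.
G = 99.47·ln 56.35 − 161.1 = 99.47·4.0316 − 161.1 = 239.921.
Rounded: 240; in hex, 0xF0.

0xF0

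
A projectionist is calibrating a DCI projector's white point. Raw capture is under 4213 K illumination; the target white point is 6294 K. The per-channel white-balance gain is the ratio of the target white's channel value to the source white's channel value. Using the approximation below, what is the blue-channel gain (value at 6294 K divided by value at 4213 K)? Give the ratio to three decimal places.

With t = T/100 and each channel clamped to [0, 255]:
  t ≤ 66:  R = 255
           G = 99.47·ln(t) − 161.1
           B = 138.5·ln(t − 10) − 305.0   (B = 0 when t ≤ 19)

1.394

At 4213 K (t = 42.13):
  B = 138.5·ln(42.13 − 10) − 305.0 = 138.5·ln 32.13 − 305.0 = 138.5·3.4698 − 305.0 = 175.566.
At 6294 K (t = 62.94):
  B = 138.5·ln(62.94 − 10) − 305.0 = 138.5·ln 52.94 − 305.0 = 138.5·3.9692 − 305.0 = 244.729.
Gain = 244.729 / 175.566 = 1.3939 → 1.394.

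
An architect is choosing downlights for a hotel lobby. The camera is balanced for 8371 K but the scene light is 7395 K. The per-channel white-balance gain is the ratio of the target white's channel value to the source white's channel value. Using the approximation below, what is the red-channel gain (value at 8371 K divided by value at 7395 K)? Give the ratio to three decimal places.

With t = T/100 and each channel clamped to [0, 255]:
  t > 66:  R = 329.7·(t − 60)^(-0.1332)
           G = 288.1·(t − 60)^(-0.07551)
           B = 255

At 7395 K (t = 73.95):
  R = 329.7·(73.95 − 60)^(-0.1332) = 329.7·13.95^(-0.1332) = 329.7·0.70395 = 232.093.
At 8371 K (t = 83.71):
  R = 329.7·(83.71 − 60)^(-0.1332) = 329.7·23.71^(-0.1332) = 329.7·0.65593 = 216.261.
Gain = 216.261 / 232.093 = 0.9318 → 0.932.

0.932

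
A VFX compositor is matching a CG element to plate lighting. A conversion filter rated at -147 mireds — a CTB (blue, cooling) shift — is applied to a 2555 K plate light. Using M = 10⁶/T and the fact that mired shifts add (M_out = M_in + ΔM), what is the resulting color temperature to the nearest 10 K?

M_in = 10⁶/2555 = 391.39 mireds.
M_out = 391.39 + (-147) = 244.39 mireds.
T_out = 10⁶/244.39 = 4091.8 K → 4090 K.

4090 K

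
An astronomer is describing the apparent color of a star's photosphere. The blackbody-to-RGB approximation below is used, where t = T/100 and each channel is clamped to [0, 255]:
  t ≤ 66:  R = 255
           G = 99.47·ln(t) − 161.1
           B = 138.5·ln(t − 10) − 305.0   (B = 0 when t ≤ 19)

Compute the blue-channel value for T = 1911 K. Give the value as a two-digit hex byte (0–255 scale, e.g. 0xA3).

0x01

t = 1911/100 = 19.11; the t ≤ 66 branch applies.
B = 138.5·ln(19.11 − 10) − 305.0 = 138.5·ln 9.11 − 305.0 = 138.5·2.2094 − 305.0 = 0.998.
Rounded: 1; in hex, 0x01.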